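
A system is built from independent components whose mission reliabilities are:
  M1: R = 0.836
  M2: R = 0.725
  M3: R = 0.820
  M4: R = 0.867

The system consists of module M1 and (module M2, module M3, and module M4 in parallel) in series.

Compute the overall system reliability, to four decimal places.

0.8305

Parallel (M2, M3, and M4): 1 − (1 − 0.725000)(1 − 0.820000)(1 − 0.867000) = 0.993417
Series (M1 and [0.993417]): 0.836000 × 0.993417 = 0.8305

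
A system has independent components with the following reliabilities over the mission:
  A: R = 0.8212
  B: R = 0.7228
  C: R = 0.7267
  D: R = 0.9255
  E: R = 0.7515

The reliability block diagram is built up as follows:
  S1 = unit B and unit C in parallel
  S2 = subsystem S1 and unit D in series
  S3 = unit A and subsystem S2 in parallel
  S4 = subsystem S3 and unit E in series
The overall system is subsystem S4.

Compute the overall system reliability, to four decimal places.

Parallel (B and C): 1 − (1 − 0.722800)(1 − 0.726700) = 0.924241
Series ([0.924241] and D): 0.924241 × 0.925500 = 0.855385
Parallel (A and [0.855385]): 1 − (1 − 0.821200)(1 − 0.855385) = 0.974143
Series ([0.974143] and E): 0.974143 × 0.751500 = 0.7321

0.7321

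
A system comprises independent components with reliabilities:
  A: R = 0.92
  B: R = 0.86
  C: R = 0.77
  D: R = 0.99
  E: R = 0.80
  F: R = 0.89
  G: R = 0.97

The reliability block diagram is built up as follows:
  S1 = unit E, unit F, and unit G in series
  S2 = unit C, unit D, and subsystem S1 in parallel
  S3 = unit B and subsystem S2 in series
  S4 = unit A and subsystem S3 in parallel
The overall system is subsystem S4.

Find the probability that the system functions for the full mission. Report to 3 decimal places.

Series (E, F, and G): 0.80000 × 0.89000 × 0.97000 = 0.69064
Parallel (C, D, and [0.69064]): 1 − (1 − 0.77000)(1 − 0.99000)(1 − 0.69064) = 0.99929
Series (B and [0.99929]): 0.86000 × 0.99929 = 0.85939
Parallel (A and [0.85939]): 1 − (1 − 0.92000)(1 − 0.85939) = 0.989

0.989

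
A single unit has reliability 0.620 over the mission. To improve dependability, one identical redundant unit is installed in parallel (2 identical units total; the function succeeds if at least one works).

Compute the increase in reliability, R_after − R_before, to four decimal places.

0.2356

R_before = 0.620
R_after = 1 − (1 − 0.620)^2 = 0.8556
ΔR = 0.8556 − 0.620 = 0.2356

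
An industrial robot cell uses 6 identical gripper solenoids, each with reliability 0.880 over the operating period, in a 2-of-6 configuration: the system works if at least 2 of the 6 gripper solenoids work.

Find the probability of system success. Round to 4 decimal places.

0.9999

R = Σ_{i=2}^{6} C(6,i) p^i (1−p)^{6−i} with p = 0.880
C(6,2)·0.880^2·0.120^4 = 0.002409
C(6,3)·0.880^3·0.120^3 = 0.023552
C(6,4)·0.880^4·0.120^2 = 0.129534
C(6,5)·0.880^5·0.120^1 = 0.379967
C(6,6)·0.880^6·0.120^0 = 0.464404
Sum = 0.9999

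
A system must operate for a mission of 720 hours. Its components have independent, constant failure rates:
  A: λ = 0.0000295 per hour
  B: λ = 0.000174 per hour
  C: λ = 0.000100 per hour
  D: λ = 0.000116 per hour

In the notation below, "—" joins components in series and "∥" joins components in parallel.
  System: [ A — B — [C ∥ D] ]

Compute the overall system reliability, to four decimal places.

R(A) = exp(−0.0000295 × 720) = 0.978984
R(B) = exp(−0.000174 × 720) = 0.882250
R(C) = exp(−0.000100 × 720) = 0.930531
R(D) = exp(−0.000116 × 720) = 0.919873
Parallel (C and D): 1 − (1 − 0.930531)(1 − 0.919873) = 0.994434
Series (A, B, and [0.994434]): 0.978984 × 0.882250 × 0.994434 = 0.8589

0.8589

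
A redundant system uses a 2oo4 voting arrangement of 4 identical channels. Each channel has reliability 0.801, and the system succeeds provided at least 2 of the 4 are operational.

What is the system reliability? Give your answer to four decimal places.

0.9732

R = Σ_{i=2}^{4} C(4,i) p^i (1−p)^{4−i} with p = 0.801
C(4,2)·0.801^2·0.199^2 = 0.152448
C(4,3)·0.801^3·0.199^1 = 0.409082
C(4,4)·0.801^4·0.199^0 = 0.411652
Sum = 0.9732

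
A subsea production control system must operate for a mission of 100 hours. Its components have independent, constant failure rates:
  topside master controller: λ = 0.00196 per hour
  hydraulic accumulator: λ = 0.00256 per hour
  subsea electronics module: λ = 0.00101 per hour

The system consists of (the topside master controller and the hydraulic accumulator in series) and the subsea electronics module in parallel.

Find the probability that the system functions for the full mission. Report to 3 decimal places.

0.965

R(topside master controller) = exp(−0.00196 × 100) = 0.82201
R(hydraulic accumulator) = exp(−0.00256 × 100) = 0.77414
R(subsea electronics module) = exp(−0.00101 × 100) = 0.90393
Series (topside master controller and hydraulic accumulator): 0.82201 × 0.77414 = 0.63635
Parallel ([0.63635] and subsea electronics module): 1 − (1 − 0.63635)(1 − 0.90393) = 0.965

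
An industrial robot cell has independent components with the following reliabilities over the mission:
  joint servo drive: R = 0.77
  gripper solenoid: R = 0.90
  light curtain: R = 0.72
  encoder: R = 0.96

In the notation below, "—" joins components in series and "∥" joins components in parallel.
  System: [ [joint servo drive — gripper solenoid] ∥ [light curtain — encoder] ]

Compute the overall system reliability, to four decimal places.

0.9052

Series (joint servo drive and gripper solenoid): 0.770000 × 0.900000 = 0.693000
Series (light curtain and encoder): 0.720000 × 0.960000 = 0.691200
Parallel ([0.693000] and [0.691200]): 1 − (1 − 0.693000)(1 − 0.691200) = 0.9052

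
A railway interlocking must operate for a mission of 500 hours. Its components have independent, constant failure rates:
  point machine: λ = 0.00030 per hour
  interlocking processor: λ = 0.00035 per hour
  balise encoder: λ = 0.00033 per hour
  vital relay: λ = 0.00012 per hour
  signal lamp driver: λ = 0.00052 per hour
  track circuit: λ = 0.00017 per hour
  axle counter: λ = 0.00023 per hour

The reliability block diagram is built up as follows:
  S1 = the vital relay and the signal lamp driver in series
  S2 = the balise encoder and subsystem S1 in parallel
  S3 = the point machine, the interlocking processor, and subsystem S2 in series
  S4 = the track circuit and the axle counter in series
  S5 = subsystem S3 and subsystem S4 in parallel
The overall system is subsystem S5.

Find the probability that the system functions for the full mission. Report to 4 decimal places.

0.9442

R(point machine) = exp(−0.00030 × 500) = 0.860708
R(interlocking processor) = exp(−0.00035 × 500) = 0.839457
R(balise encoder) = exp(−0.00033 × 500) = 0.847894
R(vital relay) = exp(−0.00012 × 500) = 0.941765
R(signal lamp driver) = exp(−0.00052 × 500) = 0.771052
R(track circuit) = exp(−0.00017 × 500) = 0.918512
R(axle counter) = exp(−0.00023 × 500) = 0.891366
Series (vital relay and signal lamp driver): 0.941765 × 0.771052 = 0.726150
Parallel (balise encoder and [0.726150]): 1 − (1 − 0.847894)(1 − 0.726150) = 0.958346
Series (point machine, interlocking processor, and [0.958346]): 0.860708 × 0.839457 × 0.958346 = 0.692431
Series (track circuit and axle counter): 0.918512 × 0.891366 = 0.818730
Parallel ([0.692431] and [0.818730]): 1 − (1 − 0.692431)(1 − 0.818730) = 0.9442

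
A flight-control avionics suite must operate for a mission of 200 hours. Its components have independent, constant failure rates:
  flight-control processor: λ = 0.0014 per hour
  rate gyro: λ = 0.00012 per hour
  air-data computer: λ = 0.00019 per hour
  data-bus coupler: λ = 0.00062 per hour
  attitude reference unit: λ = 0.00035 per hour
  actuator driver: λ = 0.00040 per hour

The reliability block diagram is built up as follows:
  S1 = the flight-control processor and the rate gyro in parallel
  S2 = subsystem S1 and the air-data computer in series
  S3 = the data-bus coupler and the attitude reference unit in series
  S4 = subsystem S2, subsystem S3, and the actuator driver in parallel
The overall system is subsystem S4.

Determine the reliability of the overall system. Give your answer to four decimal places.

0.9994

R(flight-control processor) = exp(−0.0014 × 200) = 0.755784
R(rate gyro) = exp(−0.00012 × 200) = 0.976286
R(air-data computer) = exp(−0.00019 × 200) = 0.962713
R(data-bus coupler) = exp(−0.00062 × 200) = 0.883380
R(attitude reference unit) = exp(−0.00035 × 200) = 0.932394
R(actuator driver) = exp(−0.00040 × 200) = 0.923116
Parallel (flight-control processor and rate gyro): 1 − (1 − 0.755784)(1 − 0.976286) = 0.994209
Series ([0.994209] and air-data computer): 0.994209 × 0.962713 = 0.957138
Series (data-bus coupler and attitude reference unit): 0.883380 × 0.932394 = 0.823658
Parallel ([0.957138], [0.823658], and actuator driver): 1 − (1 − 0.957138)(1 − 0.823658)(1 − 0.923116) = 0.9994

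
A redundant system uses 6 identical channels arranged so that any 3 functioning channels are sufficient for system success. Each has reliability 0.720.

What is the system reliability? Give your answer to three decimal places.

R = Σ_{i=3}^{6} C(6,i) p^i (1−p)^{6−i} with p = 0.720
C(6,3)·0.720^3·0.280^3 = 0.16387
C(6,4)·0.720^4·0.280^2 = 0.31604
C(6,5)·0.720^5·0.280^1 = 0.32507
C(6,6)·0.720^6·0.280^0 = 0.13931
Sum = 0.944

0.944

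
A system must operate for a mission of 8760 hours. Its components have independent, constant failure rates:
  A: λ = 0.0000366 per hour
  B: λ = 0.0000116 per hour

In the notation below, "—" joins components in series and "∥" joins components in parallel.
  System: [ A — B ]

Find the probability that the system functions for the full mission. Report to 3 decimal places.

R(A) = exp(−0.0000366 × 8760) = 0.72570
R(B) = exp(−0.0000116 × 8760) = 0.90338
Series (A and B): 0.72570 × 0.90338 = 0.656

0.656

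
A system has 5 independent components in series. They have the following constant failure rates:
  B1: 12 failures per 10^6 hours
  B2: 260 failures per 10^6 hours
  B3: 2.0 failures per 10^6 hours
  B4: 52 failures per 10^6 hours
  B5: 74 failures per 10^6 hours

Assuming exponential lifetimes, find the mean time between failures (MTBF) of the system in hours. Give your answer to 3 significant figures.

2500

Series of exponential components: λ_sys = Σ λ_i
λ_sys = 0.000012 + 0.00026 + 0.0000020 + 0.000052 + 0.000074 = 4.0000e-04 /h
MTBF = 1 / λ_sys = 2500 h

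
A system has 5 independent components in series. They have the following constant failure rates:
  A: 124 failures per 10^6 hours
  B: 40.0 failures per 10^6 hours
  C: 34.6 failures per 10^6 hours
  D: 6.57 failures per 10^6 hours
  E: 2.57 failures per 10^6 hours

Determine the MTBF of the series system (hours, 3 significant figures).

4810

Series of exponential components: λ_sys = Σ λ_i
λ_sys = 0.000124 + 0.0000400 + 0.0000346 + 0.00000657 + 0.00000257 = 2.0774e-04 /h
MTBF = 1 / λ_sys = 4810 h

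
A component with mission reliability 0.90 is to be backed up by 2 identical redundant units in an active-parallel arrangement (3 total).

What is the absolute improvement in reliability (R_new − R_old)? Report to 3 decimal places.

0.099

R_before = 0.90
R_after = 1 − (1 − 0.90)^3 = 0.999
ΔR = 0.999 − 0.90 = 0.099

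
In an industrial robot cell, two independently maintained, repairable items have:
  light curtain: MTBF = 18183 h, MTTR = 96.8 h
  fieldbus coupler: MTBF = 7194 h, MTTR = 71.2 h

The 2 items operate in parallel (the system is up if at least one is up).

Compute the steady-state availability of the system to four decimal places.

0.9999

A(light curtain) = MTBF/(MTBF+MTTR) = 18183/(18183+96.8) = 0.994705
A(fieldbus coupler) = MTBF/(MTBF+MTTR) = 7194/(7194+71.2) = 0.990200
Parallel availability: 1 − (1 − 0.994705)(1 − 0.990200) = 0.9999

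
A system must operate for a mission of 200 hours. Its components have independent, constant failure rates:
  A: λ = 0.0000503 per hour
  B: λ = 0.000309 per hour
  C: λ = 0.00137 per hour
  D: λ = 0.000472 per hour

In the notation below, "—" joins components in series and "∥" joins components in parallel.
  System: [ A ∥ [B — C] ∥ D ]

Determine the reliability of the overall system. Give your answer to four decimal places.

R(A) = exp(−0.0000503 × 200) = 0.989990
R(B) = exp(−0.000309 × 200) = 0.940071
R(C) = exp(−0.00137 × 200) = 0.760332
R(D) = exp(−0.000472 × 200) = 0.909919
Series (B and C): 0.940071 × 0.760332 = 0.714766
Parallel (A, [0.714766], and D): 1 − (1 − 0.989990)(1 − 0.714766)(1 − 0.909919) = 0.9997

0.9997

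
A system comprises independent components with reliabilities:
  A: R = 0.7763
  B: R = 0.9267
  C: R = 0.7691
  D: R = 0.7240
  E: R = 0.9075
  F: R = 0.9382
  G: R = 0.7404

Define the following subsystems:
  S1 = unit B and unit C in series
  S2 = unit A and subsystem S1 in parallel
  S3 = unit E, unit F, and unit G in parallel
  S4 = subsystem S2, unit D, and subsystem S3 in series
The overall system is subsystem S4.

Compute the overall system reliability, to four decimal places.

Series (B and C): 0.926700 × 0.769100 = 0.712725
Parallel (A and [0.712725]): 1 − (1 − 0.776300)(1 − 0.712725) = 0.935737
Parallel (E, F, and G): 1 − (1 − 0.907500)(1 − 0.938200)(1 − 0.740400) = 0.998516
Series ([0.935737], D, and [0.998516]): 0.935737 × 0.724000 × 0.998516 = 0.6765

0.6765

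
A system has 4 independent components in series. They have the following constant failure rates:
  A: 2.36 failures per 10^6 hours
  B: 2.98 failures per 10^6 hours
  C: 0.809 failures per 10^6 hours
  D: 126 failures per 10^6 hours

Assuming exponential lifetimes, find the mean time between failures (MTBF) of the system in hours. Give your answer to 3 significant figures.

7570

Series of exponential components: λ_sys = Σ λ_i
λ_sys = 0.00000236 + 0.00000298 + 0.000000809 + 0.000126 = 1.3215e-04 /h
MTBF = 1 / λ_sys = 7570 h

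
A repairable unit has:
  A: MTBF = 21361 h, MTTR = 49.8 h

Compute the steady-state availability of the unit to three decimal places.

A(A) = MTBF/(MTBF+MTTR) = 21361/(21361+49.8) = 0.998

0.998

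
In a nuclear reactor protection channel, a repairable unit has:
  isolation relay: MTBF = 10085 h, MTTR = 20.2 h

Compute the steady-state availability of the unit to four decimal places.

A(isolation relay) = MTBF/(MTBF+MTTR) = 10085/(10085+20.2) = 0.9980

0.9980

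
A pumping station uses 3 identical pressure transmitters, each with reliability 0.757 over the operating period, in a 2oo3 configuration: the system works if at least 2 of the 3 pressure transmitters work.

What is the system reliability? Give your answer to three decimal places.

0.852

R = Σ_{i=2}^{3} C(3,i) p^i (1−p)^{3−i} with p = 0.757
C(3,2)·0.757^2·0.243^1 = 0.41775
C(3,3)·0.757^3·0.243^0 = 0.43380
Sum = 0.852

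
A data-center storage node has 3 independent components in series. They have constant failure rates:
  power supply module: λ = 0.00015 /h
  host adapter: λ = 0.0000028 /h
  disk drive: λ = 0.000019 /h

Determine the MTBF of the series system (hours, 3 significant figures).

Series of exponential components: λ_sys = Σ λ_i
λ_sys = 0.00015 + 0.0000028 + 0.000019 = 1.7180e-04 /h
MTBF = 1 / λ_sys = 5820 h

5820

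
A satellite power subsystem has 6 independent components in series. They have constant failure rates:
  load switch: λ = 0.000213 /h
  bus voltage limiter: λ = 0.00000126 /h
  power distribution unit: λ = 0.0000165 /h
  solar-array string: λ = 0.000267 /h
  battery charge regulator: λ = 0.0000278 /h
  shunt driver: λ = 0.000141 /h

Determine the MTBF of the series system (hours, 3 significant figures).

Series of exponential components: λ_sys = Σ λ_i
λ_sys = 0.000213 + 0.00000126 + 0.0000165 + 0.000267 + 0.0000278 + 0.000141 = 6.6656e-04 /h
MTBF = 1 / λ_sys = 1500 h

1500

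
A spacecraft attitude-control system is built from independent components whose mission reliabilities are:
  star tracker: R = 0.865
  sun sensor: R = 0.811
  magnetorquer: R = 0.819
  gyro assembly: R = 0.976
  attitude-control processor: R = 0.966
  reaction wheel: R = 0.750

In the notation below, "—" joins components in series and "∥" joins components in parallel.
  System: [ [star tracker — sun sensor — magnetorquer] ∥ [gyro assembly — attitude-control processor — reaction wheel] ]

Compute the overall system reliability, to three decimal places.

0.875

Series (star tracker, sun sensor, and magnetorquer): 0.86500 × 0.81100 × 0.81900 = 0.57454
Series (gyro assembly, attitude-control processor, and reaction wheel): 0.97600 × 0.96600 × 0.75000 = 0.70711
Parallel ([0.57454] and [0.70711]): 1 − (1 − 0.57454)(1 − 0.70711) = 0.875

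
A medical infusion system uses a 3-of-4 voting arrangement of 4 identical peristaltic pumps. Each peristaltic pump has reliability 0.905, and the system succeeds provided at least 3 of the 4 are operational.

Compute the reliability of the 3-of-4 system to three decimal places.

0.952

R = Σ_{i=3}^{4} C(4,i) p^i (1−p)^{4−i} with p = 0.905
C(4,3)·0.905^3·0.095^1 = 0.28166
C(4,4)·0.905^4·0.095^0 = 0.67080
Sum = 0.952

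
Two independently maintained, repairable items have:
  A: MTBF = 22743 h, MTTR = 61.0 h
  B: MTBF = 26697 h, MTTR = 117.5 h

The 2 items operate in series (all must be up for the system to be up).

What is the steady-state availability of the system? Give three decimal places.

A(A) = MTBF/(MTBF+MTTR) = 22743/(22743+61.0) = 0.997325
A(B) = MTBF/(MTBF+MTTR) = 26697/(26697+117.5) = 0.995618
Series availability: 0.997325 × 0.995618 = 0.993

0.993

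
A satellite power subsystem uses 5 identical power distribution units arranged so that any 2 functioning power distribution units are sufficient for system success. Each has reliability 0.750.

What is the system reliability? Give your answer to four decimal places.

0.9844

R = Σ_{i=2}^{5} C(5,i) p^i (1−p)^{5−i} with p = 0.750
C(5,2)·0.750^2·0.250^3 = 0.087891
C(5,3)·0.750^3·0.250^2 = 0.263672
C(5,4)·0.750^4·0.250^1 = 0.395508
C(5,5)·0.750^5·0.250^0 = 0.237305
Sum = 0.9844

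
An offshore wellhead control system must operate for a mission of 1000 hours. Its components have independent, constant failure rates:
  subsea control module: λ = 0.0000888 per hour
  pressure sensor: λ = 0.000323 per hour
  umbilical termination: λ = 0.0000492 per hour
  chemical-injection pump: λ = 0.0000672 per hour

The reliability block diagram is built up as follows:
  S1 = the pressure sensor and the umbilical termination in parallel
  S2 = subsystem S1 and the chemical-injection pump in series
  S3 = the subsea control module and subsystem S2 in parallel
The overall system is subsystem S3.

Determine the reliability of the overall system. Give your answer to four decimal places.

0.9934

R(subsea control module) = exp(−0.0000888 × 1000) = 0.915029
R(pressure sensor) = exp(−0.000323 × 1000) = 0.723974
R(umbilical termination) = exp(−0.0000492 × 1000) = 0.951991
R(chemical-injection pump) = exp(−0.0000672 × 1000) = 0.935008
Parallel (pressure sensor and umbilical termination): 1 − (1 − 0.723974)(1 − 0.951991) = 0.986748
Series ([0.986748] and chemical-injection pump): 0.986748 × 0.935008 = 0.922617
Parallel (subsea control module and [0.922617]): 1 − (1 − 0.915029)(1 − 0.922617) = 0.9934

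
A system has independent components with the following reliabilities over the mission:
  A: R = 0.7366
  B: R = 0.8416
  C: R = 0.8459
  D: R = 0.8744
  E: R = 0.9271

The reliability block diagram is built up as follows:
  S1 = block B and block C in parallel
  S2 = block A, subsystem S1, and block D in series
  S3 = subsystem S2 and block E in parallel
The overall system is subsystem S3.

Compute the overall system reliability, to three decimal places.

0.973

Parallel (B and C): 1 − (1 − 0.84160)(1 − 0.84590) = 0.97559
Series (A, [0.97559], and D): 0.73660 × 0.97559 × 0.87440 = 0.62836
Parallel ([0.62836] and E): 1 − (1 − 0.62836)(1 − 0.92710) = 0.973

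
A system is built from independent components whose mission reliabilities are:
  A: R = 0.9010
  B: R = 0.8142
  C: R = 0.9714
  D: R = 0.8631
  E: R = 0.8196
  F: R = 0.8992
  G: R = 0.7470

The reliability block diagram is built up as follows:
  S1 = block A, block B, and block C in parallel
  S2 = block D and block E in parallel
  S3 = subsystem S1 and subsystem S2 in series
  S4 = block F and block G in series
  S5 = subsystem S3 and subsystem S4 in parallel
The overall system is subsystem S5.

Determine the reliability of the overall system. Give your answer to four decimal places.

0.9917

Parallel (A, B, and C): 1 − (1 − 0.901000)(1 − 0.814200)(1 − 0.971400) = 0.999474
Parallel (D and E): 1 − (1 − 0.863100)(1 − 0.819600) = 0.975303
Series ([0.999474] and [0.975303]): 0.999474 × 0.975303 = 0.974790
Series (F and G): 0.899200 × 0.747000 = 0.671702
Parallel ([0.974790] and [0.671702]): 1 − (1 − 0.974790)(1 − 0.671702) = 0.9917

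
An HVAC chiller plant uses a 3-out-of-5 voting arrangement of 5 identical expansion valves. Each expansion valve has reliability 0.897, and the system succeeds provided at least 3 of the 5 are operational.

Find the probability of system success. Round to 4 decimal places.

R = Σ_{i=3}^{5} C(5,i) p^i (1−p)^{5−i} with p = 0.897
C(5,3)·0.897^3·0.103^2 = 0.076569
C(5,4)·0.897^4·0.103^1 = 0.333409
C(5,5)·0.897^5·0.103^0 = 0.580714
Sum = 0.9907

0.9907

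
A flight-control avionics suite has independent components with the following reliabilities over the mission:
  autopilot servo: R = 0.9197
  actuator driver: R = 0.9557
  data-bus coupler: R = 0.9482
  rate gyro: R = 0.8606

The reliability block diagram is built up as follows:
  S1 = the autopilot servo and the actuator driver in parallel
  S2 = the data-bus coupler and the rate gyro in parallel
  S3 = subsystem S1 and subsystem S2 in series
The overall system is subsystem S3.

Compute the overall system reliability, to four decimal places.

0.9892

Parallel (autopilot servo and actuator driver): 1 − (1 − 0.919700)(1 − 0.955700) = 0.996443
Parallel (data-bus coupler and rate gyro): 1 − (1 − 0.948200)(1 − 0.860600) = 0.992779
Series ([0.996443] and [0.992779]): 0.996443 × 0.992779 = 0.9892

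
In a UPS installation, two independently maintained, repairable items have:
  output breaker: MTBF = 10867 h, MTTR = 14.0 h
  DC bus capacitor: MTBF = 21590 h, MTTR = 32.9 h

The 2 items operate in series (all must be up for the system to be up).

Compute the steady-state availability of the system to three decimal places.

A(output breaker) = MTBF/(MTBF+MTTR) = 10867/(10867+14.0) = 0.998713
A(DC bus capacitor) = MTBF/(MTBF+MTTR) = 21590/(21590+32.9) = 0.998478
Series availability: 0.998713 × 0.998478 = 0.997

0.997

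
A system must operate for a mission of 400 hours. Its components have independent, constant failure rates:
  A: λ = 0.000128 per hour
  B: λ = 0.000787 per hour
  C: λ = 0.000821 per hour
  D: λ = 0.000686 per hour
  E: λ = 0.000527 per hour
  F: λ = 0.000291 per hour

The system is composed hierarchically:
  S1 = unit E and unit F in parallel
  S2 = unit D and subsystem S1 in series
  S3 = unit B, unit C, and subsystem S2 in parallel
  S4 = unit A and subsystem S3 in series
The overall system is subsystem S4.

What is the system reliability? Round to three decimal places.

0.932

R(A) = exp(−0.000128 × 400) = 0.95009
R(B) = exp(−0.000787 × 400) = 0.72993
R(C) = exp(−0.000821 × 400) = 0.72007
R(D) = exp(−0.000686 × 400) = 0.76003
R(E) = exp(−0.000527 × 400) = 0.80994
R(F) = exp(−0.000291 × 400) = 0.89012
Parallel (E and F): 1 − (1 − 0.80994)(1 − 0.89012) = 0.97912
Series (D and [0.97912]): 0.76003 × 0.97912 = 0.74416
Parallel (B, C, and [0.74416]): 1 − (1 − 0.72993)(1 − 0.72007)(1 − 0.74416) = 0.98066
Series (A and [0.98066]): 0.95009 × 0.98066 = 0.932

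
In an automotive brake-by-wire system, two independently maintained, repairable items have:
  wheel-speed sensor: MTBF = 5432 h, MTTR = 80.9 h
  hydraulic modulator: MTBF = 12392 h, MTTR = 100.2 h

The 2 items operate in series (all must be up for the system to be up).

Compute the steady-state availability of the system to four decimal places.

A(wheel-speed sensor) = MTBF/(MTBF+MTTR) = 5432/(5432+80.9) = 0.985325
A(hydraulic modulator) = MTBF/(MTBF+MTTR) = 12392/(12392+100.2) = 0.991979
Series availability: 0.985325 × 0.991979 = 0.9774

0.9774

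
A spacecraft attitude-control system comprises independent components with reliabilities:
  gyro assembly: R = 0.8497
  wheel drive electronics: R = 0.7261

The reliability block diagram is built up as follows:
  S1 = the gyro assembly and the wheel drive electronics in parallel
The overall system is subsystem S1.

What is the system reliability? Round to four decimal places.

0.9588

Parallel (gyro assembly and wheel drive electronics): 1 − (1 − 0.849700)(1 − 0.726100) = 0.9588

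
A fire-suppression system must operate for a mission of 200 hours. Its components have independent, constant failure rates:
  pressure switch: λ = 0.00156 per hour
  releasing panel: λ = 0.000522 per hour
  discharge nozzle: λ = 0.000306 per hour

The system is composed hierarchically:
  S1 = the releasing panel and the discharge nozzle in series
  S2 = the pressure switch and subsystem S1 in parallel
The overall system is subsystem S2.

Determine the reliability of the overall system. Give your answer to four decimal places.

0.9591

R(pressure switch) = exp(−0.00156 × 200) = 0.731982
R(releasing panel) = exp(−0.000522 × 200) = 0.900865
R(discharge nozzle) = exp(−0.000306 × 200) = 0.940635
Series (releasing panel and discharge nozzle): 0.900865 × 0.940635 = 0.847385
Parallel (pressure switch and [0.847385]): 1 − (1 − 0.731982)(1 − 0.847385) = 0.9591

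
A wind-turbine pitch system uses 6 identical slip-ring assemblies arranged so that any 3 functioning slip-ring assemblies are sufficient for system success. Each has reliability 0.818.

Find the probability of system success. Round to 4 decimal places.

0.9880

R = Σ_{i=3}^{6} C(6,i) p^i (1−p)^{6−i} with p = 0.818
C(6,3)·0.818^3·0.182^3 = 0.065994
C(6,4)·0.818^4·0.182^2 = 0.222458
C(6,5)·0.818^5·0.182^1 = 0.399935
C(6,6)·0.818^6·0.182^0 = 0.299585
Sum = 0.9880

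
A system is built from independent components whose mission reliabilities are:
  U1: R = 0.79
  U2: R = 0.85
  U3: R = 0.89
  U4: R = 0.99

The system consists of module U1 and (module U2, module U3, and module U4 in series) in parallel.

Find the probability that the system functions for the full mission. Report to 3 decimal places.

0.947

Series (U2, U3, and U4): 0.85000 × 0.89000 × 0.99000 = 0.74894
Parallel (U1 and [0.74894]): 1 − (1 − 0.79000)(1 − 0.74894) = 0.947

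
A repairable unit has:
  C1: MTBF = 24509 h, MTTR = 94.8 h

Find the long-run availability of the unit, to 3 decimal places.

A(C1) = MTBF/(MTBF+MTTR) = 24509/(24509+94.8) = 0.996

0.996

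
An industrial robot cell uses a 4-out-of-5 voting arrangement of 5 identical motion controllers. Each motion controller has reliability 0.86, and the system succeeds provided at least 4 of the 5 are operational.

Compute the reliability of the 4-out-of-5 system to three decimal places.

0.853

R = Σ_{i=4}^{5} C(5,i) p^i (1−p)^{5−i} with p = 0.86
C(5,4)·0.86^4·0.14^1 = 0.38291
C(5,5)·0.86^5·0.14^0 = 0.47043
Sum = 0.853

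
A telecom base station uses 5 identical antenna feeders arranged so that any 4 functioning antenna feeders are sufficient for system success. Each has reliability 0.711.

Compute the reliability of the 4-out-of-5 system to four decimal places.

R = Σ_{i=4}^{5} C(5,i) p^i (1−p)^{5−i} with p = 0.711
C(5,4)·0.711^4·0.289^1 = 0.369272
C(5,5)·0.711^5·0.289^0 = 0.181697
Sum = 0.5510

0.5510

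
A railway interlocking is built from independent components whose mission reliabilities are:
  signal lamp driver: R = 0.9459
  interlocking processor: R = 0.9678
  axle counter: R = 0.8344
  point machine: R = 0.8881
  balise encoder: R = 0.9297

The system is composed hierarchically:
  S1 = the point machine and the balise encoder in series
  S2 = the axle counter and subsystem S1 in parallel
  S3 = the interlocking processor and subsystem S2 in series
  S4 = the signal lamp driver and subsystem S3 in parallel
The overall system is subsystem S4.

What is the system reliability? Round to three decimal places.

Series (point machine and balise encoder): 0.88810 × 0.92970 = 0.82567
Parallel (axle counter and [0.82567]): 1 − (1 − 0.83440)(1 − 0.82567) = 0.97113
Series (interlocking processor and [0.97113]): 0.96780 × 0.97113 = 0.93986
Parallel (signal lamp driver and [0.93986]): 1 − (1 − 0.94590)(1 − 0.93986) = 0.997

0.997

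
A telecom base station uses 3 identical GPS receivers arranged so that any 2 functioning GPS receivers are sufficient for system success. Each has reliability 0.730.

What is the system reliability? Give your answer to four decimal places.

0.8207

R = Σ_{i=2}^{3} C(3,i) p^i (1−p)^{3−i} with p = 0.730
C(3,2)·0.730^2·0.270^1 = 0.431649
C(3,3)·0.730^3·0.270^0 = 0.389017
Sum = 0.8207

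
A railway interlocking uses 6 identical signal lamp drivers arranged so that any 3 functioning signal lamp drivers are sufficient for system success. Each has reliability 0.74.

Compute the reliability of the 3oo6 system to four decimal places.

R = Σ_{i=3}^{6} C(6,i) p^i (1−p)^{6−i} with p = 0.74
C(6,3)·0.74^3·0.26^3 = 0.142444
C(6,4)·0.74^4·0.26^2 = 0.304064
C(6,5)·0.74^5·0.26^1 = 0.346165
C(6,6)·0.74^6·0.26^0 = 0.164206
Sum = 0.9569

0.9569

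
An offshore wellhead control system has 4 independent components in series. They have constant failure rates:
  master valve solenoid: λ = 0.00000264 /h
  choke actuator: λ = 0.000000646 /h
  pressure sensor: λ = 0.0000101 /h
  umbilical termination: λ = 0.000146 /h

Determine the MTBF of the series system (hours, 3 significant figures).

6270

Series of exponential components: λ_sys = Σ λ_i
λ_sys = 0.00000264 + 0.000000646 + 0.0000101 + 0.000146 = 1.5939e-04 /h
MTBF = 1 / λ_sys = 6270 h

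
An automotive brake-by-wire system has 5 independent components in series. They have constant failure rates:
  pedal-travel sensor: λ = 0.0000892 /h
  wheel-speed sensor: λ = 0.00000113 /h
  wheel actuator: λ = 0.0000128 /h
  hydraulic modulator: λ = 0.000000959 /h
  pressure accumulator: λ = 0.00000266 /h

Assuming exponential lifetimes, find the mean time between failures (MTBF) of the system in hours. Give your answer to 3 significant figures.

Series of exponential components: λ_sys = Σ λ_i
λ_sys = 0.0000892 + 0.00000113 + 0.0000128 + 0.000000959 + 0.00000266 = 1.0675e-04 /h
MTBF = 1 / λ_sys = 9370 h

9370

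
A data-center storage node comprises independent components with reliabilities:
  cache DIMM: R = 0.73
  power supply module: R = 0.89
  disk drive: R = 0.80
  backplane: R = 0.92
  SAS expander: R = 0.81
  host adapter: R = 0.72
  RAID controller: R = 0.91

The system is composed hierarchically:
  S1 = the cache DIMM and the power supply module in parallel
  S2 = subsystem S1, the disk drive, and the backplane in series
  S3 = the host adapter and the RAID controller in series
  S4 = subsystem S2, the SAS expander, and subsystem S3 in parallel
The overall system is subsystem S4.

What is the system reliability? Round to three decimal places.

0.981

Parallel (cache DIMM and power supply module): 1 − (1 − 0.73000)(1 − 0.89000) = 0.97030
Series ([0.97030], disk drive, and backplane): 0.97030 × 0.80000 × 0.92000 = 0.71414
Series (host adapter and RAID controller): 0.72000 × 0.91000 = 0.65520
Parallel ([0.71414], SAS expander, and [0.65520]): 1 − (1 − 0.71414)(1 − 0.81000)(1 − 0.65520) = 0.981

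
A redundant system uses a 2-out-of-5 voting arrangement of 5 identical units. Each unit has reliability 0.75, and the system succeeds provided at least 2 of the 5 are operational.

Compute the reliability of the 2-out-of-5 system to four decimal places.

R = Σ_{i=2}^{5} C(5,i) p^i (1−p)^{5−i} with p = 0.75
C(5,2)·0.75^2·0.25^3 = 0.087891
C(5,3)·0.75^3·0.25^2 = 0.263672
C(5,4)·0.75^4·0.25^1 = 0.395508
C(5,5)·0.75^5·0.25^0 = 0.237305
Sum = 0.9844

0.9844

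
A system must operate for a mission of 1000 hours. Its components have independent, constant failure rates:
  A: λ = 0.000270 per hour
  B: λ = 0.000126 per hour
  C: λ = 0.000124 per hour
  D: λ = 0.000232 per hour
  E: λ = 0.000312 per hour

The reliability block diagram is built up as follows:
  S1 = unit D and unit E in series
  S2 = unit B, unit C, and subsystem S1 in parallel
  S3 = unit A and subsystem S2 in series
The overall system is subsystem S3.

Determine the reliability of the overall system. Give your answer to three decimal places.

0.759

R(A) = exp(−0.000270 × 1000) = 0.76338
R(B) = exp(−0.000126 × 1000) = 0.88161
R(C) = exp(−0.000124 × 1000) = 0.88338
R(D) = exp(−0.000232 × 1000) = 0.79295
R(E) = exp(−0.000312 × 1000) = 0.73198
Series (D and E): 0.79295 × 0.73198 = 0.58042
Parallel (B, C, and [0.58042]): 1 − (1 − 0.88161)(1 − 0.88338)(1 − 0.58042) = 0.99421
Series (A and [0.99421]): 0.76338 × 0.99421 = 0.759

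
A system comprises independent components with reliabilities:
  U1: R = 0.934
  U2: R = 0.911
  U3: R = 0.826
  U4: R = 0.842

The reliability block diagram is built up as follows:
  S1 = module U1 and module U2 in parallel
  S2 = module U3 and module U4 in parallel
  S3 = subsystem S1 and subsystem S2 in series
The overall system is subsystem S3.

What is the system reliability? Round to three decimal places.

Parallel (U1 and U2): 1 − (1 − 0.93400)(1 − 0.91100) = 0.99413
Parallel (U3 and U4): 1 − (1 − 0.82600)(1 − 0.84200) = 0.97251
Series ([0.99413] and [0.97251]): 0.99413 × 0.97251 = 0.967

0.967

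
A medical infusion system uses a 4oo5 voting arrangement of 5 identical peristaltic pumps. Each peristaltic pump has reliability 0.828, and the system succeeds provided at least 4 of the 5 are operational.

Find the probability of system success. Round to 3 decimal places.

0.793

R = Σ_{i=4}^{5} C(5,i) p^i (1−p)^{5−i} with p = 0.828
C(5,4)·0.828^4·0.172^1 = 0.40422
C(5,5)·0.828^5·0.172^0 = 0.38918
Sum = 0.793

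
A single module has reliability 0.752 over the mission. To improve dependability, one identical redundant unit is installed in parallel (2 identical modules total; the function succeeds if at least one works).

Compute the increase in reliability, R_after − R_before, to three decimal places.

R_before = 0.752
R_after = 1 − (1 − 0.752)^2 = 0.938
ΔR = 0.938 − 0.752 = 0.186

0.186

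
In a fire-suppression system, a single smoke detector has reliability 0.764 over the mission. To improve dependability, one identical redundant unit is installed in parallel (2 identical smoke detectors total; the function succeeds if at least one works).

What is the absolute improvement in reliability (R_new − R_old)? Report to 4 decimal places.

0.1803

R_before = 0.764
R_after = 1 − (1 − 0.764)^2 = 0.9443
ΔR = 0.9443 − 0.764 = 0.1803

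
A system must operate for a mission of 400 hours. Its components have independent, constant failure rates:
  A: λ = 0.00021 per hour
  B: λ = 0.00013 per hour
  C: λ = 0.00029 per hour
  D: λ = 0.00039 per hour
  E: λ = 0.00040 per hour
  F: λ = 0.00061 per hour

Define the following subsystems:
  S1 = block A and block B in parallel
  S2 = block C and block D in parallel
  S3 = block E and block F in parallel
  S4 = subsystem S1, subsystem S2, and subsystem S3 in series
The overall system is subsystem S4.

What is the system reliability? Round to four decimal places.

R(A) = exp(−0.00021 × 400) = 0.919431
R(B) = exp(−0.00013 × 400) = 0.949329
R(C) = exp(−0.00029 × 400) = 0.890475
R(D) = exp(−0.00039 × 400) = 0.855559
R(E) = exp(−0.00040 × 400) = 0.852144
R(F) = exp(−0.00061 × 400) = 0.783488
Parallel (A and B): 1 − (1 − 0.919431)(1 − 0.949329) = 0.995917
Parallel (C and D): 1 − (1 − 0.890475)(1 − 0.855559) = 0.984180
Parallel (E and F): 1 − (1 − 0.852144)(1 − 0.783488) = 0.967987
Series ([0.995917], [0.984180], and [0.967987]): 0.995917 × 0.984180 × 0.967987 = 0.9488

0.9488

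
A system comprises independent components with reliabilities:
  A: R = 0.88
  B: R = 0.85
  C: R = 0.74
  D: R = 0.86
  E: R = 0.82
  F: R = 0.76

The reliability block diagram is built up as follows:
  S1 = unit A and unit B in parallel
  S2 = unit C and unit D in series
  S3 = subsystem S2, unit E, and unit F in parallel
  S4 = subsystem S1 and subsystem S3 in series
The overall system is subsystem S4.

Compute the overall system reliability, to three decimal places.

Parallel (A and B): 1 − (1 − 0.88000)(1 − 0.85000) = 0.98200
Series (C and D): 0.74000 × 0.86000 = 0.63640
Parallel ([0.63640], E, and F): 1 − (1 − 0.63640)(1 − 0.82000)(1 − 0.76000) = 0.98429
Series ([0.98200] and [0.98429]): 0.98200 × 0.98429 = 0.967

0.967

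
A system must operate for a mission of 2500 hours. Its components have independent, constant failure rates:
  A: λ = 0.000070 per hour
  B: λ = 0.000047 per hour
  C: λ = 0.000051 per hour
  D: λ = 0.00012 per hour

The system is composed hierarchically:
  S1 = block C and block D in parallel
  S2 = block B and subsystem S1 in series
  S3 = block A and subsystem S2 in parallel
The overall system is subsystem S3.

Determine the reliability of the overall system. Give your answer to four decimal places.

R(A) = exp(−0.000070 × 2500) = 0.839457
R(B) = exp(−0.000047 × 2500) = 0.889141
R(C) = exp(−0.000051 × 2500) = 0.880293
R(D) = exp(−0.00012 × 2500) = 0.740818
Parallel (C and D): 1 − (1 − 0.880293)(1 − 0.740818) = 0.968974
Series (B and [0.968974]): 0.889141 × 0.968974 = 0.861555
Parallel (A and [0.861555]): 1 − (1 − 0.839457)(1 − 0.861555) = 0.9778

0.9778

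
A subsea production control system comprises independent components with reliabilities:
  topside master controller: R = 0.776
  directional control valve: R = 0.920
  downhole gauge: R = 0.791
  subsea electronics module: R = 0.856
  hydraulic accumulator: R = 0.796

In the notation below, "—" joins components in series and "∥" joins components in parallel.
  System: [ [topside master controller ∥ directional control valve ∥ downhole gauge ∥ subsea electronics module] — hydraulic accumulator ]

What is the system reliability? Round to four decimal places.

0.7956

Parallel (topside master controller, directional control valve, downhole gauge, and subsea electronics module): 1 − (1 − 0.776000)(1 − 0.920000)(1 − 0.791000)(1 − 0.856000) = 0.999461
Series ([0.999461] and hydraulic accumulator): 0.999461 × 0.796000 = 0.7956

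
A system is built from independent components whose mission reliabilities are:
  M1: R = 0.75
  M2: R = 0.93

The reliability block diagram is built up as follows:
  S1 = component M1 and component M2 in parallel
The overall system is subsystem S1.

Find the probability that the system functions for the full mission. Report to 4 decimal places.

0.9825

Parallel (M1 and M2): 1 − (1 − 0.750000)(1 − 0.930000) = 0.9825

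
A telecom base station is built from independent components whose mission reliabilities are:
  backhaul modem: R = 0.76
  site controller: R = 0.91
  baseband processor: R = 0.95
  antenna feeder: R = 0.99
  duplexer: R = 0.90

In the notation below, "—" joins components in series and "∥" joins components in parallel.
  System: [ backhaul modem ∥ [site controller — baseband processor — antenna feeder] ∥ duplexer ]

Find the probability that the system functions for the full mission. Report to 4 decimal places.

Series (site controller, baseband processor, and antenna feeder): 0.910000 × 0.950000 × 0.990000 = 0.855855
Parallel (backhaul modem, [0.855855], and duplexer): 1 − (1 − 0.760000)(1 − 0.855855)(1 − 0.900000) = 0.9965

0.9965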